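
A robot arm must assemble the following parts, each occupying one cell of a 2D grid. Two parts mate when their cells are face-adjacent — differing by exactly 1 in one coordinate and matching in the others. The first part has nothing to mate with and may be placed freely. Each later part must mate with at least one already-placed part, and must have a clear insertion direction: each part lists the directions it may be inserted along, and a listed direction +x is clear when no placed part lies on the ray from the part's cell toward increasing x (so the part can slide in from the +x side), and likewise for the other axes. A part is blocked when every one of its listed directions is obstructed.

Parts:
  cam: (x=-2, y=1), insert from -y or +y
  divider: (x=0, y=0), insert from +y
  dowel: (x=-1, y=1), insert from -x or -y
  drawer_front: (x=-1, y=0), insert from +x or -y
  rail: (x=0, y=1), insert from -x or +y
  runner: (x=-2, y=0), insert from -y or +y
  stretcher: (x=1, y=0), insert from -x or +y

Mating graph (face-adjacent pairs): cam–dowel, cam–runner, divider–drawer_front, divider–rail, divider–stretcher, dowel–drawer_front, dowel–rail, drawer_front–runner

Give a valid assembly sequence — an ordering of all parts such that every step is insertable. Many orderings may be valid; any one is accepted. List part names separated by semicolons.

drawer_front; dowel; runner; divider; cam; stretcher; rail

1. drawer_front@(-1, 0) [+x clear] — {drawer_front}
2. dowel@(-1, 1) [-x clear] — {dowel, drawer_front}
3. runner@(-2, 0) [-y clear] — {dowel, drawer_front, runner}
4. divider@(0, 0) [+y clear] — {divider, dowel, drawer_front, runner}
5. cam@(-2, 1) [+y clear] — {cam, divider, dowel, drawer_front, runner}
6. stretcher@(1, 0) [+y clear] — {cam, divider, dowel, drawer_front, runner, stretcher}
7. rail@(0, 1) [+y clear] — {cam, divider, dowel, drawer_front, rail, runner, stretcher}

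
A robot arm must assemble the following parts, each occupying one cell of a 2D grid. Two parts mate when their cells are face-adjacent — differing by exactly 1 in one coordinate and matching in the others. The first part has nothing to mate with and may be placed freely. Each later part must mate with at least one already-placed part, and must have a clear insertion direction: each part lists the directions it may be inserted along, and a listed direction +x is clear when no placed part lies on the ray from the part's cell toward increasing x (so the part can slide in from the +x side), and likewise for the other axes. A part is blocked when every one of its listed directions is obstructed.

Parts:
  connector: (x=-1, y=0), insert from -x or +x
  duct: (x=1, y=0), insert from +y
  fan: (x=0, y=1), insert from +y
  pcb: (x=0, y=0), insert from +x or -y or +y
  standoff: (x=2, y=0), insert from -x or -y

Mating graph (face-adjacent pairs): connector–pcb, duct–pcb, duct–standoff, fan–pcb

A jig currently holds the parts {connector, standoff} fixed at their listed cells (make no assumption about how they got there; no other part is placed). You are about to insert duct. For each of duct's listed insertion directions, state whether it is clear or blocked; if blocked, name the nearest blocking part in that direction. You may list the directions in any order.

+y: clear

+y: ray from duct(1, 0) has no placed part ⇒ clear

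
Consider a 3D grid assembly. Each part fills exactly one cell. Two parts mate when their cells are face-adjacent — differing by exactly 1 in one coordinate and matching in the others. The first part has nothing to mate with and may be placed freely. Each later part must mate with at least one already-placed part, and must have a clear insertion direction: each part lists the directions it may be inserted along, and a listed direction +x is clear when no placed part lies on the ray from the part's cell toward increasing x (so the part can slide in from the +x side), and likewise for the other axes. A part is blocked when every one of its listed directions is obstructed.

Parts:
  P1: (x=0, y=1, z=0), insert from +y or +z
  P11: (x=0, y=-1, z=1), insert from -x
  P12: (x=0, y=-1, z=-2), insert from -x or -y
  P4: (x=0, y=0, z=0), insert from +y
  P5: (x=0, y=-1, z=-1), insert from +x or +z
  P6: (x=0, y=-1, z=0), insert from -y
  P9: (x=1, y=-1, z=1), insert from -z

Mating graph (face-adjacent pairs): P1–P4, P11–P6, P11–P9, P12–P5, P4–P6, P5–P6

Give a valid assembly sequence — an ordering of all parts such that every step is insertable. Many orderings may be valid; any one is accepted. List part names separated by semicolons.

P12; P5; P6; P4; P1; P11; P9

1. P12@(0, -1, -2) [-x clear] — {P12}
2. P5@(0, -1, -1) [+x clear] — {P12, P5}
3. P6@(0, -1, 0) [-y clear] — {P12, P5, P6}
4. P4@(0, 0, 0) [+y clear] — {P12, P4, P5, P6}
5. P1@(0, 1, 0) [+y clear] — {P1, P12, P4, P5, P6}
6. P11@(0, -1, 1) [-x clear] — {P1, P11, P12, P4, P5, P6}
7. P9@(1, -1, 1) [-z clear] — {P1, P11, P12, P4, P5, P6, P9}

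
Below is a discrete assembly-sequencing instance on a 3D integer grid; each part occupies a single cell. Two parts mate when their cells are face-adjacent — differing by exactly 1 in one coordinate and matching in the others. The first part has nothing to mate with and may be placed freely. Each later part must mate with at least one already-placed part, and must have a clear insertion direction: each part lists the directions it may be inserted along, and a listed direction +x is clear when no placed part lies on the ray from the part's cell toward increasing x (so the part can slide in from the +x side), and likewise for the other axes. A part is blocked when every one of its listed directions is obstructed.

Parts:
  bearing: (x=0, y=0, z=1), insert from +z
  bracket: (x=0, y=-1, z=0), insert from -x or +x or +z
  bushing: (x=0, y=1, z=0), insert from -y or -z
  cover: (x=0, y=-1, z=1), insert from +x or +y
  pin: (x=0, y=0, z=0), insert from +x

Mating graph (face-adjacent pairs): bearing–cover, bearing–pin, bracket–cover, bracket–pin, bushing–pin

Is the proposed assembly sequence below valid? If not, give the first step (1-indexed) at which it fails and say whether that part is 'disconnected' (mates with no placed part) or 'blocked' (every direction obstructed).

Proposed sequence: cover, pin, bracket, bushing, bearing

Invalid at step 2 (disconnected)

1. cover@(0, -1, 1) [+x clear] — {cover}
2. pin@(0, 0, 0) — no placed neighbour ⇒ disconnected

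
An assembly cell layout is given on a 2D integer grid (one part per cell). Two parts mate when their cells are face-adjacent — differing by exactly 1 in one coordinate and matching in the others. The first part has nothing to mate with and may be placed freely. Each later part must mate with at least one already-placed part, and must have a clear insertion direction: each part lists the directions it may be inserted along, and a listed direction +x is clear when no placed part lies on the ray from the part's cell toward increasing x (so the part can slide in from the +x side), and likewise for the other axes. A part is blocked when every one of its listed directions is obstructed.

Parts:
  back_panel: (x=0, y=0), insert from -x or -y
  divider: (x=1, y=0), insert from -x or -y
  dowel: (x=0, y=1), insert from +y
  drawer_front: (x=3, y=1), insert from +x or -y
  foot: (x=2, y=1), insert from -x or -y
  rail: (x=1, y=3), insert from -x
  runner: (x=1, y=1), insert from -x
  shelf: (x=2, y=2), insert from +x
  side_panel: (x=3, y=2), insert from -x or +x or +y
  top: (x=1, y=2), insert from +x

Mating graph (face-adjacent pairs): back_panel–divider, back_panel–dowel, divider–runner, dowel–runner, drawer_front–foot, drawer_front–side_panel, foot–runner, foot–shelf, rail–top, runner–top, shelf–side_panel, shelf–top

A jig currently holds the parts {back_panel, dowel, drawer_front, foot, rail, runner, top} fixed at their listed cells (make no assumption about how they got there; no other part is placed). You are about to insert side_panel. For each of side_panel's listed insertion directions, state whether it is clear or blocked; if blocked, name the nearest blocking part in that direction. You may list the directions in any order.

+x: clear; +y: clear; -x: blocked by top

-x: nearest on ray is top@(1, 2) ⇒ blocked
+x: ray from side_panel(3, 2) has no placed part ⇒ clear
+y: ray from side_panel(3, 2) has no placed part ⇒ clear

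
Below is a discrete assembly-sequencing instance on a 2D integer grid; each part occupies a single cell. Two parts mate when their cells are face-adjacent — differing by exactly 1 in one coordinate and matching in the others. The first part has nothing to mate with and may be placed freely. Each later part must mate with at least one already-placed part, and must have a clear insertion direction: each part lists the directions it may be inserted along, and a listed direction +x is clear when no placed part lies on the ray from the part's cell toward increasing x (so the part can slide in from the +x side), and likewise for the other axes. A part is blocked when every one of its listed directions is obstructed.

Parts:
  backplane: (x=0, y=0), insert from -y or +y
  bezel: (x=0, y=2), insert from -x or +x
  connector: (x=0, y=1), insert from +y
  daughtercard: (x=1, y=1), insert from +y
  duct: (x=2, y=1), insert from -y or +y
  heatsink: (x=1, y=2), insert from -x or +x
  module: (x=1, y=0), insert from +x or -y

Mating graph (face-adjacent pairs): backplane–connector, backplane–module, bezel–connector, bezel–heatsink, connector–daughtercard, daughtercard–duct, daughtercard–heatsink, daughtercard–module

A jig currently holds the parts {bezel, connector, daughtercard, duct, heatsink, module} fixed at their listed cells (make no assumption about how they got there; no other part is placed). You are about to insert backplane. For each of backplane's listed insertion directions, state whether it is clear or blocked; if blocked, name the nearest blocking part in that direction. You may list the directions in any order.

-y: ray from backplane(0, 0) has no placed part ⇒ clear
+y: nearest on ray is connector@(0, 1) ⇒ blocked

+y: blocked by connector; -y: clear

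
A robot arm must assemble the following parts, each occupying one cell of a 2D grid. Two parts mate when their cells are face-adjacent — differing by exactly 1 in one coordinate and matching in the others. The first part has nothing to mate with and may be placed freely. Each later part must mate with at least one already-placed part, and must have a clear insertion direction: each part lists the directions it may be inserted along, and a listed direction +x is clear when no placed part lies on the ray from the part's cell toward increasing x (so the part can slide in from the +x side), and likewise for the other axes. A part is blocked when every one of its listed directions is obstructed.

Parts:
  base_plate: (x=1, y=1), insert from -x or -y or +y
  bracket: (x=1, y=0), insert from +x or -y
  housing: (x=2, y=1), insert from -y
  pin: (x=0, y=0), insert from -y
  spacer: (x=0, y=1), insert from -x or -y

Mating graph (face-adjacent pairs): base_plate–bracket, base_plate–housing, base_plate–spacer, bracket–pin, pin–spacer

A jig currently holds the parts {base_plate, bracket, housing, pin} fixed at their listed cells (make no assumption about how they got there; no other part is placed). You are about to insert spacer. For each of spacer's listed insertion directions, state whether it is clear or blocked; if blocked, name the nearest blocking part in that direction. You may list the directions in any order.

-x: clear; -y: blocked by pin

-x: ray from spacer(0, 1) has no placed part ⇒ clear
-y: nearest on ray is pin@(0, 0) ⇒ blocked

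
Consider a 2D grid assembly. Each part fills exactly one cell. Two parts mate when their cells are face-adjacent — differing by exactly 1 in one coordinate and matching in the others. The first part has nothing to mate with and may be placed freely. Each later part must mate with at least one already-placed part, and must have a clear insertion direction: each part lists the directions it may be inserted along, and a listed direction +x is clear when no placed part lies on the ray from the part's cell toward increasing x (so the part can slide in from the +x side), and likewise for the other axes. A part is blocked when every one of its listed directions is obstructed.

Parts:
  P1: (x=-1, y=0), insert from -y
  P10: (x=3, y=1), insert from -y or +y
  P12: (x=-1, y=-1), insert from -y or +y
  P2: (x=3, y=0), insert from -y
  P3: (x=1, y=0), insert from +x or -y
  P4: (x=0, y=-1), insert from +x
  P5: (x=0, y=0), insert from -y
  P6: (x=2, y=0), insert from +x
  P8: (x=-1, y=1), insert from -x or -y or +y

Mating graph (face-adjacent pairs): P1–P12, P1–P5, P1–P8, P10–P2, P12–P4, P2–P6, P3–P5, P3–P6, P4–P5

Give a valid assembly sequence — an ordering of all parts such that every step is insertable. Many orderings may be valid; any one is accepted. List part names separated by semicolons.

P3; P6; P2; P10; P5; P4; P1; P8; P12

1. P3@(1, 0) [+x clear] — {P3}
2. P6@(2, 0) [+x clear] — {P3, P6}
3. P2@(3, 0) [-y clear] — {P2, P3, P6}
4. P10@(3, 1) [+y clear] — {P10, P2, P3, P6}
5. P5@(0, 0) [-y clear] — {P10, P2, P3, P5, P6}
6. P4@(0, -1) [+x clear] — {P10, P2, P3, P4, P5, P6}
7. P1@(-1, 0) [-y clear] — {P1, P10, P2, P3, P4, P5, P6}
8. P8@(-1, 1) [-x clear] — {P1, P10, P2, P3, P4, P5, P6, P8}
9. P12@(-1, -1) [-y clear] — {P1, P10, P12, P2, P3, P4, P5, P6, P8}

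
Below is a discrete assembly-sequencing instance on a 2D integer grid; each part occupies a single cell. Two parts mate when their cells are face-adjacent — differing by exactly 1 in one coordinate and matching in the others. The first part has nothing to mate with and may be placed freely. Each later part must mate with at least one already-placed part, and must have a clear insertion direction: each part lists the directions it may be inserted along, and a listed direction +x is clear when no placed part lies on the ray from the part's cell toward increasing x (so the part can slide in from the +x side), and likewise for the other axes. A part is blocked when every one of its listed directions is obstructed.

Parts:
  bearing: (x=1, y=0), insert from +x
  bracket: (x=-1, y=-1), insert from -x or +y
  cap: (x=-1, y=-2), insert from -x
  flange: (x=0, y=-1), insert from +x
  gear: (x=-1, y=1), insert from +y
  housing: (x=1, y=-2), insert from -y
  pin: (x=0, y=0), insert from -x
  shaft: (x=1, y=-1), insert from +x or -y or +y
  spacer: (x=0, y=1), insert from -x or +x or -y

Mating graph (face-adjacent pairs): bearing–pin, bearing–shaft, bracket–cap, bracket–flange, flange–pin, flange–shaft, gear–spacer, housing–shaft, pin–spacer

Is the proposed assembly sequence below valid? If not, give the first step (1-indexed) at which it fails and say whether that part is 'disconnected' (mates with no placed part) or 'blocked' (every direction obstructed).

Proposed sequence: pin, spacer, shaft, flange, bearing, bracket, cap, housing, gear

Invalid at step 3 (disconnected)

1. pin@(0, 0) [-x clear] — {pin}
2. spacer@(0, 1) [-x clear] — {pin, spacer}
3. shaft@(1, -1) — no placed neighbour ⇒ disconnected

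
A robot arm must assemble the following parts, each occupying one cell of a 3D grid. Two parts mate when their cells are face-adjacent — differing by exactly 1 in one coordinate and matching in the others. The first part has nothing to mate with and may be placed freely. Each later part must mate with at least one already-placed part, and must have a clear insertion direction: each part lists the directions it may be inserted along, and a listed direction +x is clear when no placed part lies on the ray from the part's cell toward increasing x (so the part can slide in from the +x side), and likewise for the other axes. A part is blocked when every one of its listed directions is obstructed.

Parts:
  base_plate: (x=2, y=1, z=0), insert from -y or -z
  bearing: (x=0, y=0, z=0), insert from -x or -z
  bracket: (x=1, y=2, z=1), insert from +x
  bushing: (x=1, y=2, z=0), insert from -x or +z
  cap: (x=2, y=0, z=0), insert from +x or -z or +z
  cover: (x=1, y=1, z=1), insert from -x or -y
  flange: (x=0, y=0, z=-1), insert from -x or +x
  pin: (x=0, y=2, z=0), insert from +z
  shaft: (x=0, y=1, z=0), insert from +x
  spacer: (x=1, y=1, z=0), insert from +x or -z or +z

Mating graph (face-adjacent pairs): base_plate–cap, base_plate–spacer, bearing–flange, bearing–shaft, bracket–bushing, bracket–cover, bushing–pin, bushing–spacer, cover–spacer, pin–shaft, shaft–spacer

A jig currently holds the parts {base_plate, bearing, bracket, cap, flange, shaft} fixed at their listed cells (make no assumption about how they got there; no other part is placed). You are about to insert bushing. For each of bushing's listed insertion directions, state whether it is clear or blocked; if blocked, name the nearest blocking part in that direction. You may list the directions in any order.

-x: ray from bushing(1, 2, 0) has no placed part ⇒ clear
+z: nearest on ray is bracket@(1, 2, 1) ⇒ blocked

+z: blocked by bracket; -x: clear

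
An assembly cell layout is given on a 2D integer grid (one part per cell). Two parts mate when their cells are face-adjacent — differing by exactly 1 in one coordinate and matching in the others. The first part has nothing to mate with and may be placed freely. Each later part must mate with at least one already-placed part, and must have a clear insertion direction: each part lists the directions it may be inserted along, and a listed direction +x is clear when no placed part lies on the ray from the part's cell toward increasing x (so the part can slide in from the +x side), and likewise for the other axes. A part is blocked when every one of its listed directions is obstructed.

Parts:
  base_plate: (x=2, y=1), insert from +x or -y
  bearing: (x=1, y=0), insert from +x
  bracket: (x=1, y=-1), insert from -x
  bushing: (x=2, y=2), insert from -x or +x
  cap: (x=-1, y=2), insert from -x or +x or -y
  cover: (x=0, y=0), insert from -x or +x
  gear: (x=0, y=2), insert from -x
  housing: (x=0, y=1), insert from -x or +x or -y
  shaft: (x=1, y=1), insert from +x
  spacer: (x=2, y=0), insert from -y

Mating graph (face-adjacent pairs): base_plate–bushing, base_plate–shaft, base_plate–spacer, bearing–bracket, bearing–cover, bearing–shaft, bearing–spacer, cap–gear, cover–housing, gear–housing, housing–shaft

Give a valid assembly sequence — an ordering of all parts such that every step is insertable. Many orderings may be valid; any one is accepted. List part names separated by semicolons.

shaft; base_plate; bushing; bearing; spacer; cover; bracket; housing; gear; cap

1. shaft@(1, 1) [+x clear] — {shaft}
2. base_plate@(2, 1) [+x clear] — {base_plate, shaft}
3. bushing@(2, 2) [-x clear] — {base_plate, bushing, shaft}
4. bearing@(1, 0) [+x clear] — {base_plate, bearing, bushing, shaft}
5. spacer@(2, 0) [-y clear] — {base_plate, bearing, bushing, shaft, spacer}
6. cover@(0, 0) [-x clear] — {base_plate, bearing, bushing, cover, shaft, spacer}
7. bracket@(1, -1) [-x clear] — {base_plate, bearing, bracket, bushing, cover, shaft, spacer}
8. housing@(0, 1) [-x clear] — {base_plate, bearing, bracket, bushing, cover, housing, shaft, spacer}
9. gear@(0, 2) [-x clear] — {base_plate, bearing, bracket, bushing, cover, gear, housing, shaft, spacer}
10. cap@(-1, 2) [-x clear] — {base_plate, bearing, bracket, bushing, cap, cover, gear, housing, shaft, spacer}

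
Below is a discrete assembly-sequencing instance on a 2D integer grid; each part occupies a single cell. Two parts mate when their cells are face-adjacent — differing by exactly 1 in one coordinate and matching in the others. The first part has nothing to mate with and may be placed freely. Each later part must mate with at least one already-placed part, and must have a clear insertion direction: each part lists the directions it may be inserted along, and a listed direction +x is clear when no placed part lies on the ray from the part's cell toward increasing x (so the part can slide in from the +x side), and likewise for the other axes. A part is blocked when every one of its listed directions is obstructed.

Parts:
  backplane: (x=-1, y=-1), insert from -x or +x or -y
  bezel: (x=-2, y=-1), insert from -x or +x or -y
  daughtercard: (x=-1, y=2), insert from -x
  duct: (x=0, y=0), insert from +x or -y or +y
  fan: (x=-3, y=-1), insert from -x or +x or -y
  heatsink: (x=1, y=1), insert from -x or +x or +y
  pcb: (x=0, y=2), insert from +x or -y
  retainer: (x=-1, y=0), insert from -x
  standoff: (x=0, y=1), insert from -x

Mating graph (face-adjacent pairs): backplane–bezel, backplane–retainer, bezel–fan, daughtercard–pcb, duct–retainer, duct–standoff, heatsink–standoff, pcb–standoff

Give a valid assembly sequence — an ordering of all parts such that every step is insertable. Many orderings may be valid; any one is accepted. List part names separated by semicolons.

fan; bezel; backplane; retainer; duct; standoff; pcb; daughtercard; heatsink

1. fan@(-3, -1) [-x clear] — {fan}
2. bezel@(-2, -1) [+x clear] — {bezel, fan}
3. backplane@(-1, -1) [+x clear] — {backplane, bezel, fan}
4. retainer@(-1, 0) [-x clear] — {backplane, bezel, fan, retainer}
5. duct@(0, 0) [+x clear] — {backplane, bezel, duct, fan, retainer}
6. standoff@(0, 1) [-x clear] — {backplane, bezel, duct, fan, retainer, standoff}
7. pcb@(0, 2) [+x clear] — {backplane, bezel, duct, fan, pcb, retainer, standoff}
8. daughtercard@(-1, 2) [-x clear] — {backplane, bezel, daughtercard, duct, fan, pcb, retainer, standoff}
9. heatsink@(1, 1) [+x clear] — {backplane, bezel, daughtercard, duct, fan, heatsink, pcb, retainer, standoff}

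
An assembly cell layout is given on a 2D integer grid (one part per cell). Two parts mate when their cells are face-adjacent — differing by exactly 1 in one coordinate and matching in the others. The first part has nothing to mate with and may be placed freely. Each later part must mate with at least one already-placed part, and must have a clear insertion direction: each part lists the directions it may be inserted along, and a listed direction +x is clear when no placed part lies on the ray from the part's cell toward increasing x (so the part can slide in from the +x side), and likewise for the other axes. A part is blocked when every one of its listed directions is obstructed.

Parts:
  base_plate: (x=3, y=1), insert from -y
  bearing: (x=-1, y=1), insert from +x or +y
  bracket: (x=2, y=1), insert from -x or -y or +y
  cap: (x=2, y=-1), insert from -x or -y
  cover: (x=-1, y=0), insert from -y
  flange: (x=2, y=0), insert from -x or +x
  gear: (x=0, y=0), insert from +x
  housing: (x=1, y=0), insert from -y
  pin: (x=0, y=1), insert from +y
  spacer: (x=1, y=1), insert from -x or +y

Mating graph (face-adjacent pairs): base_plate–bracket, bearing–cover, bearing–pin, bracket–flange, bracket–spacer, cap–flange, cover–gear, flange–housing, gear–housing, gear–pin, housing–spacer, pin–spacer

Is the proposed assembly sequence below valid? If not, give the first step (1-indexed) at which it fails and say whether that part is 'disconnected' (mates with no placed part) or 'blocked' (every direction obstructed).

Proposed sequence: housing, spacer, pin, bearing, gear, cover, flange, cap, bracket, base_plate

Invalid at step 5 (blocked)

1. housing@(1, 0) [-y clear] — {housing}
2. spacer@(1, 1) [-x clear] — {housing, spacer}
3. pin@(0, 1) [+y clear] — {housing, pin, spacer}
4. bearing@(-1, 1) [+y clear] — {bearing, housing, pin, spacer}
5. gear@(0, 0) — +x all obstructed ⇒ blocked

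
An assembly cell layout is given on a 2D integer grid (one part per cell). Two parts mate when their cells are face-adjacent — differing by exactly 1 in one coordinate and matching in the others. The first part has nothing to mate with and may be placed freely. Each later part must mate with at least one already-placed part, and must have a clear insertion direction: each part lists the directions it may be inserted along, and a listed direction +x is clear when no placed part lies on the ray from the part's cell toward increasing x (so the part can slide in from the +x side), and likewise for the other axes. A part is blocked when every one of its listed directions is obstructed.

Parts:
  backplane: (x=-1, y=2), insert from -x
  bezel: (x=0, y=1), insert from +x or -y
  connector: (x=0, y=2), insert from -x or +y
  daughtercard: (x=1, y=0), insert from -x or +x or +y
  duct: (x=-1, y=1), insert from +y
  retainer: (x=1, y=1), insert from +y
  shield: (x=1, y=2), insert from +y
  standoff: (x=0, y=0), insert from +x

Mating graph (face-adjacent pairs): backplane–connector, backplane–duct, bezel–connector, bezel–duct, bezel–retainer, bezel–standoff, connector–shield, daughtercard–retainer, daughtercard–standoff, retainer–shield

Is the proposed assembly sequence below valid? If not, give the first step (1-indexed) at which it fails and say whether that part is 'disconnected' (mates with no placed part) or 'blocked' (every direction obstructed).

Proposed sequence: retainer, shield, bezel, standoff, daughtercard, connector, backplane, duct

Invalid at step 8 (blocked)

1. retainer@(1, 1) [+y clear] — {retainer}
2. shield@(1, 2) [+y clear] — {retainer, shield}
3. bezel@(0, 1) [-y clear] — {bezel, retainer, shield}
4. standoff@(0, 0) [+x clear] — {bezel, retainer, shield, standoff}
5. daughtercard@(1, 0) [+x clear] — {bezel, daughtercard, retainer, shield, standoff}
6. connector@(0, 2) [-x clear] — {bezel, connector, daughtercard, retainer, shield, standoff}
7. backplane@(-1, 2) [-x clear] — {backplane, bezel, connector, daughtercard, retainer, shield, standoff}
8. duct@(-1, 1) — +y all obstructed ⇒ blocked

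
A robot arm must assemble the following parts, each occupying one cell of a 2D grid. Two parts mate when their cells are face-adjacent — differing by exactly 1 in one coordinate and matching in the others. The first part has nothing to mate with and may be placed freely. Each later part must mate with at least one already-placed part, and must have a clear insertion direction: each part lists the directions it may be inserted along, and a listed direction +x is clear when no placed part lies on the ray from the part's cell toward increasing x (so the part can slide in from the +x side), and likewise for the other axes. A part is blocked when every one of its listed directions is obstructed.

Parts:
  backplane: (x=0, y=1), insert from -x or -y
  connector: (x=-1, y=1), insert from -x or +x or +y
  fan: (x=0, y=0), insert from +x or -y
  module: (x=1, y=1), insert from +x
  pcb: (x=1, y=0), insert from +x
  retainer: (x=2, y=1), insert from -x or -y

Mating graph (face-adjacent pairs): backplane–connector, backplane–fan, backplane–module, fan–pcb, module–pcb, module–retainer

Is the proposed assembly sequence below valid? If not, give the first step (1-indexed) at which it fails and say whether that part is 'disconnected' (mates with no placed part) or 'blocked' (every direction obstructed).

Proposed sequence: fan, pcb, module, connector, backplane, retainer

Invalid at step 4 (disconnected)

1. fan@(0, 0) [+x clear] — {fan}
2. pcb@(1, 0) [+x clear] — {fan, pcb}
3. module@(1, 1) [+x clear] — {fan, module, pcb}
4. connector@(-1, 1) — no placed neighbour ⇒ disconnected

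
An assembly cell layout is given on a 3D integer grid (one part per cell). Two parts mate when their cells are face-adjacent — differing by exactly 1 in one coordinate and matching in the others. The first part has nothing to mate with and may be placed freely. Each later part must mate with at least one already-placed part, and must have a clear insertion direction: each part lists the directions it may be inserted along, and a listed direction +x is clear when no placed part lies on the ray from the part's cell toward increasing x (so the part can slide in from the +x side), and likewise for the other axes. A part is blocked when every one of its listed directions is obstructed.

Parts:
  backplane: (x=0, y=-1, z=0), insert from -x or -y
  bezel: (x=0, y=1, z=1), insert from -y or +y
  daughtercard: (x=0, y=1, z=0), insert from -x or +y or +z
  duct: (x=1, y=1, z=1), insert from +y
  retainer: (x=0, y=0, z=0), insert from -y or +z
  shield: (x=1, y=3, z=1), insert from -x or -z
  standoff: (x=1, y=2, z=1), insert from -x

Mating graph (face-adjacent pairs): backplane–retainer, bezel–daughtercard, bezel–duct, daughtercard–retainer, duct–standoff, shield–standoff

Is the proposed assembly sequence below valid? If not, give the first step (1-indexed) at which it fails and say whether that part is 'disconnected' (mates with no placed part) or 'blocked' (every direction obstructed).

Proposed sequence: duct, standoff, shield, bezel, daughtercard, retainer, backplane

Valid

1. duct@(1, 1, 1) [+y clear] — {duct}
2. standoff@(1, 2, 1) [-x clear] — {duct, standoff}
3. shield@(1, 3, 1) [-x clear] — {duct, shield, standoff}
4. bezel@(0, 1, 1) [-y clear] — {bezel, duct, shield, standoff}
5. daughtercard@(0, 1, 0) [-x clear] — {bezel, daughtercard, duct, shield, standoff}
6. retainer@(0, 0, 0) [-y clear] — {bezel, daughtercard, duct, retainer, shield, standoff}
7. backplane@(0, -1, 0) [-x clear] — {backplane, bezel, daughtercard, duct, retainer, shield, standoff}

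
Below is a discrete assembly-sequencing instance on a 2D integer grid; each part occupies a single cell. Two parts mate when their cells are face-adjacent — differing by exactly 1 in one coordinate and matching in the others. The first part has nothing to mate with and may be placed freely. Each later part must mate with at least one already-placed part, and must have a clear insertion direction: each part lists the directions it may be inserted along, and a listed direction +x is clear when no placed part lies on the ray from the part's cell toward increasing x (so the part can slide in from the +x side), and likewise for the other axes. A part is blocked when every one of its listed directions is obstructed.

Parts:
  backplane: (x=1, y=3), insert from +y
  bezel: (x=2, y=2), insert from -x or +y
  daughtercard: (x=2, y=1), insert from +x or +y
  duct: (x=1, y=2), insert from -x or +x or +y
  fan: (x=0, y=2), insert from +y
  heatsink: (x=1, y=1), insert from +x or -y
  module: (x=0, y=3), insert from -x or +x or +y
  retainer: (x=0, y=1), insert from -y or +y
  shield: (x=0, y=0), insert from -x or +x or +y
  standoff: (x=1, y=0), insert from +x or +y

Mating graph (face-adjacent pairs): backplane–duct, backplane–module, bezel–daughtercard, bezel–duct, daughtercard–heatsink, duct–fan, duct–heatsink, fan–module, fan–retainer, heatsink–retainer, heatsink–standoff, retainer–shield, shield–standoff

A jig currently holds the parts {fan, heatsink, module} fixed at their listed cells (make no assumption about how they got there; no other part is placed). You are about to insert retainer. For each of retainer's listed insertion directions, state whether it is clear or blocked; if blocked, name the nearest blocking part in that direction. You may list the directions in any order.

+y: blocked by fan; -y: clear

-y: ray from retainer(0, 1) has no placed part ⇒ clear
+y: nearest on ray is fan@(0, 2) ⇒ blocked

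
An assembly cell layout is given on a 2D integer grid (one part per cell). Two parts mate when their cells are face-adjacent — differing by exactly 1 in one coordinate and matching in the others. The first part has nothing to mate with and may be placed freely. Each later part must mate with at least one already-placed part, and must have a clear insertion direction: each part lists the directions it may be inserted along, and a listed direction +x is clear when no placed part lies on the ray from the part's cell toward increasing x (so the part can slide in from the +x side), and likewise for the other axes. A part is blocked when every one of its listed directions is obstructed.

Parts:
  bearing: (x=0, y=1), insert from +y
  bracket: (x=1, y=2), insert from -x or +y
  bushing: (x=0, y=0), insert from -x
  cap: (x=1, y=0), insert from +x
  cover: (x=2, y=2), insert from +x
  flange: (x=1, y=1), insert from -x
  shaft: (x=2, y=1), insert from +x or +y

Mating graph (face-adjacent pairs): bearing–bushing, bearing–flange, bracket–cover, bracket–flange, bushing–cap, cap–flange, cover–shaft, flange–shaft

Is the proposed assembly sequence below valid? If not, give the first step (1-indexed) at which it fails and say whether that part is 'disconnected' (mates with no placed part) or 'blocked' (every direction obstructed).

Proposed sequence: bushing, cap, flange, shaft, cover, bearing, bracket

1. bushing@(0, 0) [-x clear] — {bushing}
2. cap@(1, 0) [+x clear] — {bushing, cap}
3. flange@(1, 1) [-x clear] — {bushing, cap, flange}
4. shaft@(2, 1) [+x clear] — {bushing, cap, flange, shaft}
5. cover@(2, 2) [+x clear] — {bushing, cap, cover, flange, shaft}
6. bearing@(0, 1) [+y clear] — {bearing, bushing, cap, cover, flange, shaft}
7. bracket@(1, 2) [-x clear] — {bearing, bracket, bushing, cap, cover, flange, shaft}

Valid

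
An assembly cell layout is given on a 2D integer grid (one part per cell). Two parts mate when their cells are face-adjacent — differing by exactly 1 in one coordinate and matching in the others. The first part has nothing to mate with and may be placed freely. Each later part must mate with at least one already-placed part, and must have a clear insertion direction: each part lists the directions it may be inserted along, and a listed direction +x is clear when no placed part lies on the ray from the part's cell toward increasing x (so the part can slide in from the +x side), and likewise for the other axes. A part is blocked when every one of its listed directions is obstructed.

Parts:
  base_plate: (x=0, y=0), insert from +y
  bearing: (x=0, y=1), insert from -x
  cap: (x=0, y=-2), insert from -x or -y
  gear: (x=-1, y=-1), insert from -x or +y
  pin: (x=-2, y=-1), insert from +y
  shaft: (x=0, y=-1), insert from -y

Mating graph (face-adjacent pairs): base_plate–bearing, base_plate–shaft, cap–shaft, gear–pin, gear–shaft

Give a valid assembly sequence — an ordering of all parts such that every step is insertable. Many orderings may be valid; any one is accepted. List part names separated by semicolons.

pin; gear; shaft; cap; base_plate; bearing

1. pin@(-2, -1) [+y clear] — {pin}
2. gear@(-1, -1) [+y clear] — {gear, pin}
3. shaft@(0, -1) [-y clear] — {gear, pin, shaft}
4. cap@(0, -2) [-x clear] — {cap, gear, pin, shaft}
5. base_plate@(0, 0) [+y clear] — {base_plate, cap, gear, pin, shaft}
6. bearing@(0, 1) [-x clear] — {base_plate, bearing, cap, gear, pin, shaft}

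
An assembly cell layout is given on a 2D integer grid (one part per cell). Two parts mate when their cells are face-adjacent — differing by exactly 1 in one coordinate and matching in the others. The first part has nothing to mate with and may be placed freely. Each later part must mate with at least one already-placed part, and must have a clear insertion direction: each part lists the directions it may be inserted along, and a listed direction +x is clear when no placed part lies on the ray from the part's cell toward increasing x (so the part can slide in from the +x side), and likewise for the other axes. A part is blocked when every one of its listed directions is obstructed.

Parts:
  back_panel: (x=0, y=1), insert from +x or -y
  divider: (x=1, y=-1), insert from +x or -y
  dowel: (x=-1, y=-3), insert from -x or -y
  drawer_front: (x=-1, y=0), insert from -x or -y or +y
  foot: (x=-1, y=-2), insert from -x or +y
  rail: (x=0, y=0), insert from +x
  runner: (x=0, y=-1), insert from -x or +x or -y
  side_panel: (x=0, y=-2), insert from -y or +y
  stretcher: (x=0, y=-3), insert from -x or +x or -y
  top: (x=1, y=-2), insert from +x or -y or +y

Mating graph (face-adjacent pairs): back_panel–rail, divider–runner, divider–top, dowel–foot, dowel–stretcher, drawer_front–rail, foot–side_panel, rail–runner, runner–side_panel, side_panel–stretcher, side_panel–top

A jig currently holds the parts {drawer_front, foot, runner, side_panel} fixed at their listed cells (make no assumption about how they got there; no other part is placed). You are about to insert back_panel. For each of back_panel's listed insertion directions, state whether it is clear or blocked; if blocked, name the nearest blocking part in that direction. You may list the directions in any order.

+x: ray from back_panel(0, 1) has no placed part ⇒ clear
-y: nearest on ray is runner@(0, -1) ⇒ blocked

+x: clear; -y: blocked by runner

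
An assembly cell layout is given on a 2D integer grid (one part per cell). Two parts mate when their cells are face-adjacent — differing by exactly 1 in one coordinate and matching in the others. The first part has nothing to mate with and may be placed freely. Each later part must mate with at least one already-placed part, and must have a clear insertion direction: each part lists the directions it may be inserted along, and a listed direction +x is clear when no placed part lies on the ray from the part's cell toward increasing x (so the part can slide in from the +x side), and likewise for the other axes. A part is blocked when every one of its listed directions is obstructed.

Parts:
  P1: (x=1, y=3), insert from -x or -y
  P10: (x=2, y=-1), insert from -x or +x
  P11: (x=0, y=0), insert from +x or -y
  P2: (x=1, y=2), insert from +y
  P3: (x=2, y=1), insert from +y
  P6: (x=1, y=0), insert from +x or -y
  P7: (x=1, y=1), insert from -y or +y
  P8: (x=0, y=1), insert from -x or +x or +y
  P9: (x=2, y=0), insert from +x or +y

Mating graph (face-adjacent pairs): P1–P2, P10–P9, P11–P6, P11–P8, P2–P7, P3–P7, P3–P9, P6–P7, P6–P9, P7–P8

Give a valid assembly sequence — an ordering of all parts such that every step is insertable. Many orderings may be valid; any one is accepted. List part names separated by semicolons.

P11; P8; P7; P6; P9; P10; P2; P1; P3

1. P11@(0, 0) [+x clear] — {P11}
2. P8@(0, 1) [-x clear] — {P11, P8}
3. P7@(1, 1) [-y clear] — {P11, P7, P8}
4. P6@(1, 0) [+x clear] — {P11, P6, P7, P8}
5. P9@(2, 0) [+x clear] — {P11, P6, P7, P8, P9}
6. P10@(2, -1) [-x clear] — {P10, P11, P6, P7, P8, P9}
7. P2@(1, 2) [+y clear] — {P10, P11, P2, P6, P7, P8, P9}
8. P1@(1, 3) [-x clear] — {P1, P10, P11, P2, P6, P7, P8, P9}
9. P3@(2, 1) [+y clear] — {P1, P10, P11, P2, P3, P6, P7, P8, P9}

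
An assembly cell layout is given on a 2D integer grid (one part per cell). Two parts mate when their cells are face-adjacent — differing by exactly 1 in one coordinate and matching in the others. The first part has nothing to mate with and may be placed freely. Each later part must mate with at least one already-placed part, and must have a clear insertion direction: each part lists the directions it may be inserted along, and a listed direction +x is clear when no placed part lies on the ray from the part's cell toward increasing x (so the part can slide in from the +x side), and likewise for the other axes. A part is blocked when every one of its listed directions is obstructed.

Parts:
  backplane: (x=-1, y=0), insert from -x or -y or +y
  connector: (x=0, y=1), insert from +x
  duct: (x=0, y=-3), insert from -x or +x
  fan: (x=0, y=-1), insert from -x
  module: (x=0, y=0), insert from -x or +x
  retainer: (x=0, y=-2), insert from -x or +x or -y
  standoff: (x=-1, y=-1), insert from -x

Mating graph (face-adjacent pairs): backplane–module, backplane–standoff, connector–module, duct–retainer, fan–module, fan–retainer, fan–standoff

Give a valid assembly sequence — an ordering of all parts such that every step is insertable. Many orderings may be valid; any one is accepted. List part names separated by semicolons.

backplane; module; connector; fan; standoff; retainer; duct

1. backplane@(-1, 0) [-x clear] — {backplane}
2. module@(0, 0) [+x clear] — {backplane, module}
3. connector@(0, 1) [+x clear] — {backplane, connector, module}
4. fan@(0, -1) [-x clear] — {backplane, connector, fan, module}
5. standoff@(-1, -1) [-x clear] — {backplane, connector, fan, module, standoff}
6. retainer@(0, -2) [-x clear] — {backplane, connector, fan, module, retainer, standoff}
7. duct@(0, -3) [-x clear] — {backplane, connector, duct, fan, module, retainer, standoff}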